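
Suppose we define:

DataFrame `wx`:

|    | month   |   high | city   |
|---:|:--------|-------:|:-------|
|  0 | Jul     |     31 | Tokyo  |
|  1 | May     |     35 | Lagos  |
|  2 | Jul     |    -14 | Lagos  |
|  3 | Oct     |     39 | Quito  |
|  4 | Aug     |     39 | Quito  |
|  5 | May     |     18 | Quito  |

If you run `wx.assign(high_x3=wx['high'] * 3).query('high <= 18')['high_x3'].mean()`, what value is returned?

add column high_x3 = wx['high'] * 3:
  month  high   city  high_x3
0   Jul    31  Tokyo       93
1   May    35  Lagos      105
2   Jul   -14  Lagos      -42
3   Oct    39  Quito      117
4   Aug    39  Quito      117
5   May    18  Quito       54
filter rows where high <= 18:
  month  high   city  high_x3
2   Jul   -14  Lagos      -42
5   May    18  Quito       54

6.0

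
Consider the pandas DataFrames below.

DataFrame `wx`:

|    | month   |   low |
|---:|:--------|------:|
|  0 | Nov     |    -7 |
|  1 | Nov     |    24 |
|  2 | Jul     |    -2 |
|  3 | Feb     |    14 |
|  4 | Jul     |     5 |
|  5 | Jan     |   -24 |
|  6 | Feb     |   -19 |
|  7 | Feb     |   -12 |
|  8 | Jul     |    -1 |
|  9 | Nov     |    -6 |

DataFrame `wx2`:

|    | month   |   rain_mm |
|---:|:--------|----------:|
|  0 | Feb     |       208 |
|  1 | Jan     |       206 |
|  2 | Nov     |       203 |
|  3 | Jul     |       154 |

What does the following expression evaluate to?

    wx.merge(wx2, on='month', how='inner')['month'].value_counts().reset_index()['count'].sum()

merge on 'month' (how='inner') → 10 rows:
  month  low  rain_mm
0   Nov   -7      203
1   Nov   24      203
2   Jul   -2      154
3   Feb   14      208
4   Jul    5      154
5   Jan  -24      206
6   Feb  -19      208
7   Feb  -12      208
8   Jul   -1      154
9   Nov   -6      203
value_counts of month:
month
Nov    3
Jul    3
Feb    3
Jan    1
Name: count, dtype: int64
reset_index():
  month  count
0   Nov      3
1   Jul      3
2   Feb      3
3   Jan      1
The sum of column 'count' is 10.

10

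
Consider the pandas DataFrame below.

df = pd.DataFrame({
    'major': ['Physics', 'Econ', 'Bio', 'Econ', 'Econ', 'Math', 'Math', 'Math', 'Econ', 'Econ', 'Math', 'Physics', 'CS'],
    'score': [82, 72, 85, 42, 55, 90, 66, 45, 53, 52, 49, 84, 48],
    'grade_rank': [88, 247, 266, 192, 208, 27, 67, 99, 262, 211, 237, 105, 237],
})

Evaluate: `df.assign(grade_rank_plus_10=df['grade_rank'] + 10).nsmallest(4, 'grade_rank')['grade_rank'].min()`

add column grade_rank_plus_10 = df['grade_rank'] + 10:
      major  score  grade_rank  grade_rank_plus_10
0   Physics     82          88                  98
1      Econ     72         247                 257
2       Bio     85         266                 276
3      Econ     42         192                 202
4      Econ     55         208                 218
5      Math     90          27                  37
6      Math     66          67                  77
7      Math     45          99                 109
8      Econ     53         262                 272
9      Econ     52         211                 221
10     Math     49         237                 247
11  Physics     84         105                 115
12       CS     48         237                 247
take 4 rows with smallest grade_rank:
     major  score  grade_rank  grade_rank_plus_10
5     Math     90          27                  37
6     Math     66          67                  77
0  Physics     82          88                  98
7     Math     45          99                 109

27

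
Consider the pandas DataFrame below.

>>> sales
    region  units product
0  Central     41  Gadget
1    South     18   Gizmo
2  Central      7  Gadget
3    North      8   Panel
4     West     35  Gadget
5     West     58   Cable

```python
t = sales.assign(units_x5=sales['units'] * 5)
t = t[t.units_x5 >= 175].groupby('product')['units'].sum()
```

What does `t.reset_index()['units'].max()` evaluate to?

add column units_x5 = sales['units'] * 5:
    region  units product  units_x5
0  Central     41  Gadget       205
1    South     18   Gizmo        90
2  Central      7  Gadget        35
3    North      8   Panel        40
4     West     35  Gadget       175
5     West     58   Cable       290
filter rows where units_x5 >= 175:
    region  units product  units_x5
0  Central     41  Gadget       205
4     West     35  Gadget       175
5     West     58   Cable       290
group by product, sum of units:
product
Cable     58
Gadget    76
Name: units, dtype: int64
reset_index():
  product  units
0   Cable     58
1  Gadget     76
max of column 'units' → 76

76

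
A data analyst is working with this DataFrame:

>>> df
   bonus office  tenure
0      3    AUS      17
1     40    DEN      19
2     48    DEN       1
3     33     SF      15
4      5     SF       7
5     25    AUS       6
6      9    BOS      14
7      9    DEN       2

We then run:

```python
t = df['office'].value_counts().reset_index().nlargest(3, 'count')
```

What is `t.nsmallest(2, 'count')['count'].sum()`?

value_counts of office:
office
DEN    3
AUS    2
SF     2
BOS    1
Name: count, dtype: int64
reset_index():
  office  count
0    DEN      3
1    AUS      2
2     SF      2
3    BOS      1
take 3 rows with largest count:
  office  count
0    DEN      3
1    AUS      2
2     SF      2
take 2 rows with smallest count:
  office  count
1    AUS      2
2     SF      2
The sum of column 'count' is 4.

4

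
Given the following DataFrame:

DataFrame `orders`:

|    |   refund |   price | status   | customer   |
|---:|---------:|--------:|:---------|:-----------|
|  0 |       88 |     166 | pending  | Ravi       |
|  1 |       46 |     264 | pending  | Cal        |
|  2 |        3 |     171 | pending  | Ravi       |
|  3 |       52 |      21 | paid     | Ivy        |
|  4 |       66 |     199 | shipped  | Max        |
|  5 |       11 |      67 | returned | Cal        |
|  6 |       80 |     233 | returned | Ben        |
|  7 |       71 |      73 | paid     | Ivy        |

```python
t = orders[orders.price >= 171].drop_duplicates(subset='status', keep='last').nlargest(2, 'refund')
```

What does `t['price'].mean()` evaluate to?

filter rows where price >= 171:
   refund  price    status customer
1      46    264   pending      Cal
2       3    171   pending     Ravi
4      66    199   shipped      Max
6      80    233  returned      Ben
drop duplicate status (keep=last):
   refund  price    status customer
2       3    171   pending     Ravi
4      66    199   shipped      Max
6      80    233  returned      Ben
take 2 rows with largest refund:
   refund  price    status customer
6      80    233  returned      Ben
4      66    199   shipped      Max
Taking the mean of column 'price' gives 216.0.

216.0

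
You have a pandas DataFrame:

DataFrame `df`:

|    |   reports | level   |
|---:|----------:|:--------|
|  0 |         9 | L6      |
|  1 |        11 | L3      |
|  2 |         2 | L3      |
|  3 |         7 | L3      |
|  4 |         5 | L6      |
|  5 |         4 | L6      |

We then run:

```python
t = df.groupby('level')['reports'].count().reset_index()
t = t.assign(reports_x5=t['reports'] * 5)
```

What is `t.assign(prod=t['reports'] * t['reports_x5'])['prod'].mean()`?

45.0

group by level, count of reports:
level
L3    3
L6    3
Name: reports, dtype: int64
reset_index():
  level  reports
0    L3        3
1    L6        3
add column reports_x5 = t['reports'] * 5:
  level  reports  reports_x5
0    L3        3          15
1    L6        3          15
add column prod = t['reports'] * t['reports_x5']:
  level  reports  reports_x5  prod
0    L3        3          15    45
1    L6        3          15    45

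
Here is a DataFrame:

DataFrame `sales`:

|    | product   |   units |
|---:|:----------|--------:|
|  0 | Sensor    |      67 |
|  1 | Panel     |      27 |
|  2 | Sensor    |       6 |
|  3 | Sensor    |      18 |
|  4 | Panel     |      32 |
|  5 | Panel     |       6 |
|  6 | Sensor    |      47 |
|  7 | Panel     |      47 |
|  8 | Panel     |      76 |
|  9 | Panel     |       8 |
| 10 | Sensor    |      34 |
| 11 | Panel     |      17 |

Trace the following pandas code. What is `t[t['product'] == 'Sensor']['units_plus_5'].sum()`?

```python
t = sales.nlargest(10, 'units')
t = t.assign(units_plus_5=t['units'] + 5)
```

take 10 rows with largest units:
   product  units
8    Panel     76
0   Sensor     67
6   Sensor     47
7    Panel     47
10  Sensor     34
4    Panel     32
1    Panel     27
3   Sensor     18
11   Panel     17
9    Panel      8
add column units_plus_5 = t['units'] + 5:
   product  units  units_plus_5
8    Panel     76            81
0   Sensor     67            72
6   Sensor     47            52
7    Panel     47            52
10  Sensor     34            39
4    Panel     32            37
1    Panel     27            32
3   Sensor     18            23
11   Panel     17            22
9    Panel      8            13
filter rows where product == 'Sensor':
   product  units  units_plus_5
0   Sensor     67            72
6   Sensor     47            52
10  Sensor     34            39
3   Sensor     18            23
The sum of column 'units_plus_5' is 186.

186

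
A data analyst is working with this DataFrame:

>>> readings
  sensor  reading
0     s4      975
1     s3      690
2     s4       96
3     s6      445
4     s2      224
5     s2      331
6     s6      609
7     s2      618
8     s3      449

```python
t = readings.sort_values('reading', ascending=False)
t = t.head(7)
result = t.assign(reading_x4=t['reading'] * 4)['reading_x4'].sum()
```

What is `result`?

16468

sort by reading descending:
  sensor  reading
0     s4      975
1     s3      690
7     s2      618
6     s6      609
8     s3      449
3     s6      445
5     s2      331
4     s2      224
2     s4       96
take first 7 rows:
  sensor  reading
0     s4      975
1     s3      690
7     s2      618
6     s6      609
8     s3      449
3     s6      445
5     s2      331
add column reading_x4 = t['reading'] * 4:
  sensor  reading  reading_x4
0     s4      975        3900
1     s3      690        2760
7     s2      618        2472
6     s6      609        2436
8     s3      449        1796
3     s6      445        1780
5     s2      331        1324
Then the sum of column 'reading_x4': 16468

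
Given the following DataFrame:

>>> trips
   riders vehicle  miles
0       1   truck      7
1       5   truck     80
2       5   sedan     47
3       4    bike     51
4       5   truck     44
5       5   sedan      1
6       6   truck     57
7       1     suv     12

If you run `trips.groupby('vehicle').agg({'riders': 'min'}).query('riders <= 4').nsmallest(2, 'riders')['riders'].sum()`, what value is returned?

2

group by vehicle, min of riders:
         riders
vehicle        
bike          4
sedan         5
suv           1
truck         1
filter rows where riders <= 4:
         riders
vehicle        
bike          4
suv           1
truck         1
take 2 rows with smallest riders:
         riders
vehicle        
suv           1
truck         1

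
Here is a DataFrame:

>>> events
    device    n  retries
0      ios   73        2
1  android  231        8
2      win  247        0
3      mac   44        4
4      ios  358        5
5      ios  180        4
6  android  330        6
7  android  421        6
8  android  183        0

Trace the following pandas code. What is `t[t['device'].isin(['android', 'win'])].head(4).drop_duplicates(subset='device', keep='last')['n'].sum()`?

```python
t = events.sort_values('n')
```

577

sort by n:
    device    n  retries
3      mac   44        4
0      ios   73        2
5      ios  180        4
8  android  183        0
1  android  231        8
2      win  247        0
6  android  330        6
4      ios  358        5
7  android  421        6
filter rows where device in ['android', 'win']:
    device    n  retries
8  android  183        0
1  android  231        8
2      win  247        0
6  android  330        6
7  android  421        6
take first 4 rows:
    device    n  retries
8  android  183        0
1  android  231        8
2      win  247        0
6  android  330        6
drop duplicate device (keep=last):
    device    n  retries
2      win  247        0
6  android  330        6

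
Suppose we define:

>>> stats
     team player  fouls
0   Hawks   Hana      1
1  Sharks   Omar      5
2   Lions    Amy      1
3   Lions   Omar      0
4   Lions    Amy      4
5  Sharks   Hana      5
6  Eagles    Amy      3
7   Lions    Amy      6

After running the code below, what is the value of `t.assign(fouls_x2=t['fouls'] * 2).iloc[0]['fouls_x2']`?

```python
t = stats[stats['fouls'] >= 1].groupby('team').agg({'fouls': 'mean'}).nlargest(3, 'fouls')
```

filter rows where fouls >= 1:
     team player  fouls
0   Hawks   Hana      1
1  Sharks   Omar      5
2   Lions    Amy      1
4   Lions    Amy      4
5  Sharks   Hana      5
6  Eagles    Amy      3
7   Lions    Amy      6
group by team, mean of fouls:
           fouls
team            
Eagles  3.000000
Hawks   1.000000
Lions   3.666667
Sharks  5.000000
take 3 rows with largest fouls:
           fouls
team            
Sharks  5.000000
Lions   3.666667
Eagles  3.000000
add column fouls_x2 = t['fouls'] * 2:
           fouls   fouls_x2
team                       
Sharks  5.000000  10.000000
Lions   3.666667   7.333333
Eagles  3.000000   6.000000
Finally, value at position 0, column 'fouls_x2' = 10.0.

10.0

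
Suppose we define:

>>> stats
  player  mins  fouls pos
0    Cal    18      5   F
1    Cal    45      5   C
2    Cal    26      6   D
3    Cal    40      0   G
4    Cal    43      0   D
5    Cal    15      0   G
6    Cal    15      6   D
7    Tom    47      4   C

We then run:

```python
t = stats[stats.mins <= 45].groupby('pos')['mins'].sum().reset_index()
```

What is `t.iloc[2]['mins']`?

18

filter rows where mins <= 45:
  player  mins  fouls pos
0    Cal    18      5   F
1    Cal    45      5   C
2    Cal    26      6   D
3    Cal    40      0   G
4    Cal    43      0   D
5    Cal    15      0   G
6    Cal    15      6   D
group by pos, sum of mins:
pos
C    45
D    84
F    18
G    55
Name: mins, dtype: int64
reset_index():
  pos  mins
0   C    45
1   D    84
2   F    18
3   G    55
The value at position 2, column 'mins' is 18.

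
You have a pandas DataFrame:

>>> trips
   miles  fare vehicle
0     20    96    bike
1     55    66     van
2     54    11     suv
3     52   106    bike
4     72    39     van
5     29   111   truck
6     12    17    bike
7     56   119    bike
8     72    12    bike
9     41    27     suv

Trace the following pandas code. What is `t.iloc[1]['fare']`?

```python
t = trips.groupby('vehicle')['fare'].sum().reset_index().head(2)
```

group by vehicle, sum of fare:
vehicle
bike     350
suv       38
truck    111
van      105
Name: fare, dtype: int64
reset_index():
  vehicle  fare
0    bike   350
1     suv    38
2   truck   111
3     van   105
take first 2 rows:
  vehicle  fare
0    bike   350
1     suv    38
Hence 38.

38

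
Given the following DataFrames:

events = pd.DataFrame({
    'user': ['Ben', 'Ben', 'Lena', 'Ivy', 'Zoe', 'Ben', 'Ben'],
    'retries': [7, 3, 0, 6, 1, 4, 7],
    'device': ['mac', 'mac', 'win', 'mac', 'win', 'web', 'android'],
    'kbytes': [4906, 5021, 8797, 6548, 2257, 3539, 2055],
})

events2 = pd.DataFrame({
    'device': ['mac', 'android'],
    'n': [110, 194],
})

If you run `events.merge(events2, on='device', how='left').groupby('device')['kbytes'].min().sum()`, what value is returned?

merge on 'device' (how='left') → 7 rows:
   user  retries   device  kbytes      n
0   Ben        7      mac    4906  110.0
1   Ben        3      mac    5021  110.0
2  Lena        0      win    8797    NaN
3   Ivy        6      mac    6548  110.0
4   Zoe        1      win    2257    NaN
5   Ben        4      web    3539    NaN
6   Ben        7  android    2055  194.0
group by device, min of kbytes:
device
android    2055
mac        4906
web        3539
win        2257
Name: kbytes, dtype: int64
sum of the resulting series → 12757

12757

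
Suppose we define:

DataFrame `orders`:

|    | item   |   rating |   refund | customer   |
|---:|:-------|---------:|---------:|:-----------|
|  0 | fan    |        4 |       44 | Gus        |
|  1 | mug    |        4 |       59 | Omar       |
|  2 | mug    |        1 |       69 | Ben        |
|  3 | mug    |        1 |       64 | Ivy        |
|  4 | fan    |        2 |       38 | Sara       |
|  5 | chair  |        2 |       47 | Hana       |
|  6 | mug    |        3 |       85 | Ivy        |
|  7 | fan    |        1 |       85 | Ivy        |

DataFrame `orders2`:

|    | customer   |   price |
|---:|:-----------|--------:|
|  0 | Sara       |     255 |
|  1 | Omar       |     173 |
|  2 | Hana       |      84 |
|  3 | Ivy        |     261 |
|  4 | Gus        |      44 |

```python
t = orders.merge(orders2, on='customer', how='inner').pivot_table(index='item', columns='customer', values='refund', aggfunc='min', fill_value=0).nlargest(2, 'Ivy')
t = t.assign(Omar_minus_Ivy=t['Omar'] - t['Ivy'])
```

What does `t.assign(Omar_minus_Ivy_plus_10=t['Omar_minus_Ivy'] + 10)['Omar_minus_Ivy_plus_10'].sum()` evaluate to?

-70

merge on 'customer' (how='inner') → 7 rows:
    item  rating  refund customer  price
0    fan       4      44      Gus     44
1    mug       4      59     Omar    173
2    mug       1      64      Ivy    261
3    fan       2      38     Sara    255
4  chair       2      47     Hana     84
5    mug       3      85      Ivy    261
6    fan       1      85      Ivy    261
pivot: rows=item, cols=customer, min(refund):
customer  Gus  Hana  Ivy  Omar  Sara
item                                
chair       0    47    0     0     0
fan        44     0   85     0    38
mug         0     0   64    59     0
take 2 rows with largest Ivy:
customer  Gus  Hana  Ivy  Omar  Sara
item                                
fan        44     0   85     0    38
mug         0     0   64    59     0
add column Omar_minus_Ivy = t['Omar'] - t['Ivy']:
customer  Gus  Hana  Ivy  Omar  Sara  Omar_minus_Ivy
item                                                
fan        44     0   85     0    38             -85
mug         0     0   64    59     0              -5
add column Omar_minus_Ivy_plus_10 = t['Omar_minus_Ivy'] + 10:
customer  Gus  Hana  Ivy  Omar  Sara  Omar_minus_Ivy  Omar_minus_Ivy_plus_10
item                                                                        
fan        44     0   85     0    38             -85                     -75
mug         0     0   64    59     0              -5                       5
Finally, sum of column 'Omar_minus_Ivy_plus_10' = -70.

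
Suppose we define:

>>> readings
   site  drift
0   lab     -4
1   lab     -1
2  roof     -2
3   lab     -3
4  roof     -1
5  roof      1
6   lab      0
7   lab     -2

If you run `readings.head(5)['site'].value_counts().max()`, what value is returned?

3

take first 5 rows:
   site  drift
0   lab     -4
1   lab     -1
2  roof     -2
3   lab     -3
4  roof     -1
value_counts of site:
site
lab     3
roof    2
Name: count, dtype: int64
Taking the max of the resulting series gives 3.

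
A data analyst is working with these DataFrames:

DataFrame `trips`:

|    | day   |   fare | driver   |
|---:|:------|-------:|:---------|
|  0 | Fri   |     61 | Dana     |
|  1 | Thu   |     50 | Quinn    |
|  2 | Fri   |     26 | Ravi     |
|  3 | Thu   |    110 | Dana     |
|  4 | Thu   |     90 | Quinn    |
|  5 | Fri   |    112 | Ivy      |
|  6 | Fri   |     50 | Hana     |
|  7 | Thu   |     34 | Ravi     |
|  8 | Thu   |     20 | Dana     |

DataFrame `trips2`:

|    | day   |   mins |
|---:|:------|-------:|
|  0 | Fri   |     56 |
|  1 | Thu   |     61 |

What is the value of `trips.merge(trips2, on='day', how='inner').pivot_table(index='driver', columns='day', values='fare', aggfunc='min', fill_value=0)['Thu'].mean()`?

merge on 'day' (how='inner') → 9 rows:
   day  fare driver  mins
0  Fri    61   Dana    56
1  Thu    50  Quinn    61
2  Fri    26   Ravi    56
3  Thu   110   Dana    61
4  Thu    90  Quinn    61
5  Fri   112    Ivy    56
6  Fri    50   Hana    56
7  Thu    34   Ravi    61
8  Thu    20   Dana    61
pivot: rows=driver, cols=day, min(fare):
day     Fri  Thu
driver          
Dana     61   20
Hana     50    0
Ivy     112    0
Quinn     0   50
Ravi     26   34

20.8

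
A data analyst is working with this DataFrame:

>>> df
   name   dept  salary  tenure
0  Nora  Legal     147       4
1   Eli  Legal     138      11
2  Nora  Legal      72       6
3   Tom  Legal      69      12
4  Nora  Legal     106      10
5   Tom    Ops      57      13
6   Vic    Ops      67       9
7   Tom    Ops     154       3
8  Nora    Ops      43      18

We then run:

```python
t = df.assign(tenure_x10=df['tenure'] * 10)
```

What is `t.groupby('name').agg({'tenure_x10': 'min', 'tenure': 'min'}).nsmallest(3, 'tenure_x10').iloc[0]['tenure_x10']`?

30

add column tenure_x10 = df['tenure'] * 10:
   name   dept  salary  tenure  tenure_x10
0  Nora  Legal     147       4          40
1   Eli  Legal     138      11         110
2  Nora  Legal      72       6          60
3   Tom  Legal      69      12         120
4  Nora  Legal     106      10         100
5   Tom    Ops      57      13         130
6   Vic    Ops      67       9          90
7   Tom    Ops     154       3          30
8  Nora    Ops      43      18         180
group by name: min(tenure_x10), min(tenure):
      tenure_x10  tenure
name                    
Eli          110      11
Nora          40       4
Tom           30       3
Vic           90       9
take 3 rows with smallest tenure_x10:
      tenure_x10  tenure
name                    
Tom           30       3
Nora          40       4
Vic           90       9
Hence 30.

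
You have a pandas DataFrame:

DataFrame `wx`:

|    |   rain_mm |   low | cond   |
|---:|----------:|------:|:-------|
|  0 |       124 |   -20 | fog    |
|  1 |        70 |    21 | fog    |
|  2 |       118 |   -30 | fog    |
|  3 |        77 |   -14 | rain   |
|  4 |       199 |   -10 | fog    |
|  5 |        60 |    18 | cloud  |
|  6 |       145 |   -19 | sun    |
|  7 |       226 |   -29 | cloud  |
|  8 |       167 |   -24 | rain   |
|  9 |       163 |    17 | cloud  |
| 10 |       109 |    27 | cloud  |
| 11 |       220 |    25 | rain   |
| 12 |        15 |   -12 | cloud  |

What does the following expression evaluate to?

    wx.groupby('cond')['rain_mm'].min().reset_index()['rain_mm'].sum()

group by cond, min of rain_mm:
cond
cloud     15
fog       70
rain      77
sun      145
Name: rain_mm, dtype: int64
reset_index():
    cond  rain_mm
0  cloud       15
1    fog       70
2   rain       77
3    sun      145
Reading off the sum of column 'rain_mm', we get 307.

307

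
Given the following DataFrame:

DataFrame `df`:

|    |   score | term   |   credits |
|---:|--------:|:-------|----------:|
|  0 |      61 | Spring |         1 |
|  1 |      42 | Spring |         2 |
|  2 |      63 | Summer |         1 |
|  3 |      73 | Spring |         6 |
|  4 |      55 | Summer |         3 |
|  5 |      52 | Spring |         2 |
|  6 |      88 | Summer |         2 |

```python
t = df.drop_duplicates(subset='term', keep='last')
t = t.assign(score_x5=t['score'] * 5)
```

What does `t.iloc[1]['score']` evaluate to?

88

drop duplicate term (keep=last):
   score    term  credits
5     52  Spring        2
6     88  Summer        2
add column score_x5 = t['score'] * 5:
   score    term  credits  score_x5
5     52  Spring        2       260
6     88  Summer        2       440
value at position 1, column 'score' → 88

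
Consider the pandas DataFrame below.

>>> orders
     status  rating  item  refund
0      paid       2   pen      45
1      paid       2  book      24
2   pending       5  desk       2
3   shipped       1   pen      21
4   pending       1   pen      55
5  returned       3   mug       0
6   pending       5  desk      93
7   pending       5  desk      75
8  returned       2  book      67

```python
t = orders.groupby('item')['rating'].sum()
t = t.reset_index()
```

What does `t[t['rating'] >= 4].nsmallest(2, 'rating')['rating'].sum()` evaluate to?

8

group by item, sum of rating:
item
book     4
desk    15
mug      3
pen      4
Name: rating, dtype: int64
reset_index():
   item  rating
0  book       4
1  desk      15
2   mug       3
3   pen       4
filter rows where rating >= 4:
   item  rating
0  book       4
1  desk      15
3   pen       4
take 2 rows with smallest rating:
   item  rating
0  book       4
3   pen       4
Finally, sum of column 'rating' = 8.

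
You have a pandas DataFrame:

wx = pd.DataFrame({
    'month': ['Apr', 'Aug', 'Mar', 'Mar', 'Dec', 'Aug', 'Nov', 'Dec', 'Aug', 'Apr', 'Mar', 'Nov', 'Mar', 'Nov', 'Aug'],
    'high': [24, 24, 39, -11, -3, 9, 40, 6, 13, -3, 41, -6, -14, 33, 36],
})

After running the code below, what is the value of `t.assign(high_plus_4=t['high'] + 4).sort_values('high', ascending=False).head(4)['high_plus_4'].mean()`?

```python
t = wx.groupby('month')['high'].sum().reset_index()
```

60.25

group by month, sum of high:
month
Apr    21
Aug    82
Dec     3
Mar    55
Nov    67
Name: high, dtype: int64
reset_index():
  month  high
0   Apr    21
1   Aug    82
2   Dec     3
3   Mar    55
4   Nov    67
add column high_plus_4 = t['high'] + 4:
  month  high  high_plus_4
0   Apr    21           25
1   Aug    82           86
2   Dec     3            7
3   Mar    55           59
4   Nov    67           71
sort by high descending:
  month  high  high_plus_4
1   Aug    82           86
4   Nov    67           71
3   Mar    55           59
0   Apr    21           25
2   Dec     3            7
take first 4 rows:
  month  high  high_plus_4
1   Aug    82           86
4   Nov    67           71
3   Mar    55           59
0   Apr    21           25
The mean of column 'high_plus_4' is 60.25.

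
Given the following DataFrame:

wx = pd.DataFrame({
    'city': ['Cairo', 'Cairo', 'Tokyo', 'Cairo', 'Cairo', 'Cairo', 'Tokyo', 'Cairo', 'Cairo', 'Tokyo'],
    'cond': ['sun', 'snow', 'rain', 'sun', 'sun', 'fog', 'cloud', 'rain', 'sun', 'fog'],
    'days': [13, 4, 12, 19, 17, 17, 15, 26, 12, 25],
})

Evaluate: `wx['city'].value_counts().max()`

value_counts of city:
city
Cairo    7
Tokyo    3
Name: count, dtype: int64
Finally, max of the resulting series = 7.

7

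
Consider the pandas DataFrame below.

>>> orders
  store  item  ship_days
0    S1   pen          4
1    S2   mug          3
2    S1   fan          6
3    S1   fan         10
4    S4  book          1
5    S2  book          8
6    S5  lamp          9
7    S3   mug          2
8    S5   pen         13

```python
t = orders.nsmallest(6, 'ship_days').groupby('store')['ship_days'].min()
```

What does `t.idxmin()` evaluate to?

S4

take 6 rows with smallest ship_days:
  store  item  ship_days
4    S4  book          1
7    S3   mug          2
1    S2   mug          3
0    S1   pen          4
2    S1   fan          6
5    S2  book          8
group by store, min of ship_days:
store
S1    4
S2    3
S3    2
S4    1
Name: ship_days, dtype: int64
So idxmin() = S4.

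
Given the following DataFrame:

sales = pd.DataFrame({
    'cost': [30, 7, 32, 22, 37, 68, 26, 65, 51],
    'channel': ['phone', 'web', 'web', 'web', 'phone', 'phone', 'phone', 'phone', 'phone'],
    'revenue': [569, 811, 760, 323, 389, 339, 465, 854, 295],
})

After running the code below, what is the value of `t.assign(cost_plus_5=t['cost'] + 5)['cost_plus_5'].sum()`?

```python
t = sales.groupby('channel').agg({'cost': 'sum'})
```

group by channel, sum of cost:
         cost
channel      
phone     277
web        61
add column cost_plus_5 = t['cost'] + 5:
         cost  cost_plus_5
channel                   
phone     277          282
web        61           66
Reading off the sum of column 'cost_plus_5', we get 348.

348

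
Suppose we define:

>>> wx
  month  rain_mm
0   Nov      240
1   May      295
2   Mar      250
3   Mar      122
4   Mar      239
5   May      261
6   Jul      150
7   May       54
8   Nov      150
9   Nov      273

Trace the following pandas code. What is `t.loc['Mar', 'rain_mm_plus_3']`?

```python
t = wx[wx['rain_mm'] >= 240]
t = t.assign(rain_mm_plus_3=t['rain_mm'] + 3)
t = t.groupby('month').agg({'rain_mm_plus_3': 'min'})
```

filter rows where rain_mm >= 240:
  month  rain_mm
0   Nov      240
1   May      295
2   Mar      250
5   May      261
9   Nov      273
add column rain_mm_plus_3 = t['rain_mm'] + 3:
  month  rain_mm  rain_mm_plus_3
0   Nov      240             243
1   May      295             298
2   Mar      250             253
5   May      261             264
9   Nov      273             276
group by month, min of rain_mm_plus_3:
       rain_mm_plus_3
month                
Mar               253
May               264
Nov               243

253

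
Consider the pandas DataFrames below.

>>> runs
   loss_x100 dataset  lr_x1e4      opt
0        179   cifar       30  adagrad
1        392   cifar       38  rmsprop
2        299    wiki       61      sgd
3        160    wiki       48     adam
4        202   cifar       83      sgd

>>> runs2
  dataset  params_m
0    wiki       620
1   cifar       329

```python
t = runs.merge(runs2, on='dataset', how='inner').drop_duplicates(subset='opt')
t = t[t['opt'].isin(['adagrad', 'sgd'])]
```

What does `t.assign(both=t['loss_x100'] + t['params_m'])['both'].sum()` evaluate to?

merge on 'dataset' (how='inner') → 5 rows:
   loss_x100 dataset  lr_x1e4      opt  params_m
0        179   cifar       30  adagrad       329
1        392   cifar       38  rmsprop       329
2        299    wiki       61      sgd       620
3        160    wiki       48     adam       620
4        202   cifar       83      sgd       329
drop duplicate opt (keep=first):
   loss_x100 dataset  lr_x1e4      opt  params_m
0        179   cifar       30  adagrad       329
1        392   cifar       38  rmsprop       329
2        299    wiki       61      sgd       620
3        160    wiki       48     adam       620
filter rows where opt in ['adagrad', 'sgd']:
   loss_x100 dataset  lr_x1e4      opt  params_m
0        179   cifar       30  adagrad       329
2        299    wiki       61      sgd       620
add column both = t['loss_x100'] + t['params_m']:
   loss_x100 dataset  lr_x1e4      opt  params_m  both
0        179   cifar       30  adagrad       329   508
2        299    wiki       61      sgd       620   919
Taking the sum of column 'both' gives 1427.

1427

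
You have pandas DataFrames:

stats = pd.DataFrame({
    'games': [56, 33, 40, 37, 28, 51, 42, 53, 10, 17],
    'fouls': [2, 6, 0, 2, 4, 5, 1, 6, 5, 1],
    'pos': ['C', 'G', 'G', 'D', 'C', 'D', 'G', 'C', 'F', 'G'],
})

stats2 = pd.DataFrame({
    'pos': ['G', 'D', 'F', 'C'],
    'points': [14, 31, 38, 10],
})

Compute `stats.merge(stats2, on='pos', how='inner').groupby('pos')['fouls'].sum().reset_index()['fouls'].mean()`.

8.0

merge on 'pos' (how='inner') → 10 rows:
   games  fouls pos  points
0     56      2   C      10
1     33      6   G      14
2     40      0   G      14
3     37      2   D      31
4     28      4   C      10
5     51      5   D      31
6     42      1   G      14
7     53      6   C      10
8     10      5   F      38
9     17      1   G      14
group by pos, sum of fouls:
pos
C    12
D     7
F     5
G     8
Name: fouls, dtype: int64
reset_index():
  pos  fouls
0   C     12
1   D      7
2   F      5
3   G      8
The mean of column 'fouls' is 8.0.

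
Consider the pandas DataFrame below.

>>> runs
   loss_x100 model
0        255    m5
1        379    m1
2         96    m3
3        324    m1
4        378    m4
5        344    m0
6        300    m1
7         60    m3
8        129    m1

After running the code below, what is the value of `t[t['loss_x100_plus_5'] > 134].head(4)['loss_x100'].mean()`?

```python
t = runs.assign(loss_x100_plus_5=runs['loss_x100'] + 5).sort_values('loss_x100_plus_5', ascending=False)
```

356.25

add column loss_x100_plus_5 = runs['loss_x100'] + 5:
   loss_x100 model  loss_x100_plus_5
0        255    m5               260
1        379    m1               384
2         96    m3               101
3        324    m1               329
4        378    m4               383
5        344    m0               349
6        300    m1               305
7         60    m3                65
8        129    m1               134
sort by loss_x100_plus_5 descending:
   loss_x100 model  loss_x100_plus_5
1        379    m1               384
4        378    m4               383
5        344    m0               349
3        324    m1               329
6        300    m1               305
0        255    m5               260
8        129    m1               134
2         96    m3               101
7         60    m3                65
filter rows where loss_x100_plus_5 > 134:
   loss_x100 model  loss_x100_plus_5
1        379    m1               384
4        378    m4               383
5        344    m0               349
3        324    m1               329
6        300    m1               305
0        255    m5               260
take first 4 rows:
   loss_x100 model  loss_x100_plus_5
1        379    m1               384
4        378    m4               383
5        344    m0               349
3        324    m1               329
Reading off the mean of column 'loss_x100', we get 356.25.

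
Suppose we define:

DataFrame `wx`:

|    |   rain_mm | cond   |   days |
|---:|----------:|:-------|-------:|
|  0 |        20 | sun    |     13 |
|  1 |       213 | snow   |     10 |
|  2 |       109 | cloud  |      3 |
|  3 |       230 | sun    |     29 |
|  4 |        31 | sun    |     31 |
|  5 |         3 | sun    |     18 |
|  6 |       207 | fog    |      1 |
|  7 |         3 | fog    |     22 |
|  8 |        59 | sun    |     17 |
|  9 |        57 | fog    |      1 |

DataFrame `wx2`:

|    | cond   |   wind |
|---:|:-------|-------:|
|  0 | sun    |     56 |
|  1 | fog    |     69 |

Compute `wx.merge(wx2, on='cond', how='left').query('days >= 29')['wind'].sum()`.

merge on 'cond' (how='left') → 10 rows:
   rain_mm   cond  days  wind
0       20    sun    13  56.0
1      213   snow    10   NaN
2      109  cloud     3   NaN
3      230    sun    29  56.0
4       31    sun    31  56.0
5        3    sun    18  56.0
6      207    fog     1  69.0
7        3    fog    22  69.0
8       59    sun    17  56.0
9       57    fog     1  69.0
filter rows where days >= 29:
   rain_mm cond  days  wind
3      230  sun    29  56.0
4       31  sun    31  56.0
Then the sum of column 'wind': 112.0

112.0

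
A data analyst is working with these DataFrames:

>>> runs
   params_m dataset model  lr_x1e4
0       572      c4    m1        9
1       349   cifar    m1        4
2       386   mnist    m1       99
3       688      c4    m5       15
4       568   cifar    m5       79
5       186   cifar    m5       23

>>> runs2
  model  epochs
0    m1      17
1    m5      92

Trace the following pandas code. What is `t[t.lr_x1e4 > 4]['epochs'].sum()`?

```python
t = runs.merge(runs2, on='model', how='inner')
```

310

merge on 'model' (how='inner') → 6 rows:
   params_m dataset model  lr_x1e4  epochs
0       572      c4    m1        9      17
1       349   cifar    m1        4      17
2       386   mnist    m1       99      17
3       688      c4    m5       15      92
4       568   cifar    m5       79      92
5       186   cifar    m5       23      92
filter rows where lr_x1e4 > 4:
   params_m dataset model  lr_x1e4  epochs
0       572      c4    m1        9      17
2       386   mnist    m1       99      17
3       688      c4    m5       15      92
4       568   cifar    m5       79      92
5       186   cifar    m5       23      92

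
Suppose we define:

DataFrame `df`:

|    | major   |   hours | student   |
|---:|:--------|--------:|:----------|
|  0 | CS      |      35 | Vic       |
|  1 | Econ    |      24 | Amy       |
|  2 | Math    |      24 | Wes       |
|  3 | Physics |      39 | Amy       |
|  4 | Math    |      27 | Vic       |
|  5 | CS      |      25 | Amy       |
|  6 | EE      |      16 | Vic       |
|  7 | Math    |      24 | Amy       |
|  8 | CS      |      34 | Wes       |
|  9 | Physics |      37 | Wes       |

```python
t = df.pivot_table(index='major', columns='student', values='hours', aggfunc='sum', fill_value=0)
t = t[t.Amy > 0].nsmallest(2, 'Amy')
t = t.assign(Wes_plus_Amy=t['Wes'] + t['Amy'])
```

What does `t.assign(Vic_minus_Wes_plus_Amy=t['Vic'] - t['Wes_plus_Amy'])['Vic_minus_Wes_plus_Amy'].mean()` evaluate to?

pivot: rows=major, cols=student, sum(hours):
student  Amy  Vic  Wes
major                 
CS        25   35   34
EE         0   16    0
Econ      24    0    0
Math      24   27   24
Physics   39    0   37
filter rows where Amy > 0:
student  Amy  Vic  Wes
major                 
CS        25   35   34
Econ      24    0    0
Math      24   27   24
Physics   39    0   37
take 2 rows with smallest Amy:
student  Amy  Vic  Wes
major                 
Econ      24    0    0
Math      24   27   24
add column Wes_plus_Amy = t['Wes'] + t['Amy']:
student  Amy  Vic  Wes  Wes_plus_Amy
major                               
Econ      24    0    0            24
Math      24   27   24            48
add column Vic_minus_Wes_plus_Amy = t['Vic'] - t['Wes_plus_Amy']:
student  Amy  Vic  Wes  Wes_plus_Amy  Vic_minus_Wes_plus_Amy
major                                                       
Econ      24    0    0            24                     -24
Math      24   27   24            48                     -21
Finally, mean of column 'Vic_minus_Wes_plus_Amy' = -22.5.

-22.5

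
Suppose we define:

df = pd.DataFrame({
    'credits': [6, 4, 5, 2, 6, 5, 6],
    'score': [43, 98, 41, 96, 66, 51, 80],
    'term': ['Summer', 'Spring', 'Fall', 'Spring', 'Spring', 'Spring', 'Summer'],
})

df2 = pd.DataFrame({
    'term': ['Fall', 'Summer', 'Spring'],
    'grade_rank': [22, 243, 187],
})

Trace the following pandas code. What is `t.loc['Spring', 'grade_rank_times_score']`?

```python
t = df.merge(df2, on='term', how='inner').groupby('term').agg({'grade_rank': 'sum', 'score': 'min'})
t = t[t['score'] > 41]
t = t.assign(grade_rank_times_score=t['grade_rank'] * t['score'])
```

38148

merge on 'term' (how='inner') → 7 rows:
   credits  score    term  grade_rank
0        6     43  Summer         243
1        4     98  Spring         187
2        5     41    Fall          22
3        2     96  Spring         187
4        6     66  Spring         187
5        5     51  Spring         187
6        6     80  Summer         243
group by term: sum(grade_rank), min(score):
        grade_rank  score
term                     
Fall            22     41
Spring         748     51
Summer         486     43
filter rows where score > 41:
        grade_rank  score
term                     
Spring         748     51
Summer         486     43
add column grade_rank_times_score = t['grade_rank'] * t['score']:
        grade_rank  score  grade_rank_times_score
term                                             
Spring         748     51                   38148
Summer         486     43                   20898
Finally, value at row 'Spring', column 'grade_rank_times_score' = 38148.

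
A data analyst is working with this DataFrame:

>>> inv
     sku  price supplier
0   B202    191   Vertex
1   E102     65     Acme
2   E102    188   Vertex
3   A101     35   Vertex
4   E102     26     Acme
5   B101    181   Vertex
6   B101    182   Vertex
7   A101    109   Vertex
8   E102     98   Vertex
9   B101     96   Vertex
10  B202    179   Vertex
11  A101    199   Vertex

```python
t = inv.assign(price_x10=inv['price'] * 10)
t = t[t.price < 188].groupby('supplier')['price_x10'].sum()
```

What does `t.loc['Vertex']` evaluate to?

add column price_x10 = inv['price'] * 10:
     sku  price supplier  price_x10
0   B202    191   Vertex       1910
1   E102     65     Acme        650
2   E102    188   Vertex       1880
3   A101     35   Vertex        350
4   E102     26     Acme        260
5   B101    181   Vertex       1810
6   B101    182   Vertex       1820
7   A101    109   Vertex       1090
8   E102     98   Vertex        980
9   B101     96   Vertex        960
10  B202    179   Vertex       1790
11  A101    199   Vertex       1990
filter rows where price < 188:
     sku  price supplier  price_x10
1   E102     65     Acme        650
3   A101     35   Vertex        350
4   E102     26     Acme        260
5   B101    181   Vertex       1810
6   B101    182   Vertex       1820
7   A101    109   Vertex       1090
8   E102     98   Vertex        980
9   B101     96   Vertex        960
10  B202    179   Vertex       1790
group by supplier, sum of price_x10:
supplier
Acme       910
Vertex    8800
Name: price_x10, dtype: int64

8800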